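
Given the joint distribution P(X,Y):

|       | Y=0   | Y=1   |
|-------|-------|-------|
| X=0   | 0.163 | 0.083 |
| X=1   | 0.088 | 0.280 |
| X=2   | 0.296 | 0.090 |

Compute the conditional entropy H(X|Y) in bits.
1.3863 bits

H(X|Y) = H(X,Y) - H(Y)

H(X,Y) = -Σ_{x,y} P(x,y) log₂ P(x,y). Per-cell terms -P(x,y)·log₂P(x,y):
  X=0: 0.42658, 0.29803
  X=1: 0.30856, 0.51422
  X=2: 0.51987, 0.31265
Sum of the 6 terms: H(X,Y) = 2.3799 bits

Marginal of Y (column sums):
  P(Y=0) = 0.163 + 0.088 + 0.296 = 0.547
  P(Y=1) = 0.083 + 0.280 + 0.090 = 0.453
H(Y) = -[0.547·log₂(0.547) + 0.453·log₂(0.453)]
  = 0.47610 + 0.51751 = 0.9936 bits

H(X|Y) = H(X,Y) - H(Y) = 2.3799 - 0.9936 = 1.3863 bits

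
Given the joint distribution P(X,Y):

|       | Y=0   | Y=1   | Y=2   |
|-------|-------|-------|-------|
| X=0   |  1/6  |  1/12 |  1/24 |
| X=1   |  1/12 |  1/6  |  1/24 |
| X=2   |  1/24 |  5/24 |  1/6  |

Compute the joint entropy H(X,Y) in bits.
2.9346 bits

H(X,Y) = -Σ_{x,y} P(x,y) log₂ P(x,y). Per-cell terms -P(x,y)·log₂P(x,y):
  X=0: 0.43083, 0.29875, 0.19104
  X=1: 0.29875, 0.43083, 0.19104
  X=2: 0.19104, 0.47147, 0.43083
Sum of the 9 terms: H(X,Y) = 2.9346 bits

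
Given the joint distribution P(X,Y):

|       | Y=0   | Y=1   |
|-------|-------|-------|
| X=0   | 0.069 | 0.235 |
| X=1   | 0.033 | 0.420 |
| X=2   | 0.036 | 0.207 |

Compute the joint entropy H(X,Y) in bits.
2.0882 bits

H(X,Y) = -Σ_{x,y} P(x,y) log₂ P(x,y). Per-cell terms -P(x,y)·log₂P(x,y):
  X=0: 0.26615, 0.49098
  X=1: 0.16241, 0.52565
  X=2: 0.17265, 0.47037
Sum of the 6 terms: H(X,Y) = 2.0882 bits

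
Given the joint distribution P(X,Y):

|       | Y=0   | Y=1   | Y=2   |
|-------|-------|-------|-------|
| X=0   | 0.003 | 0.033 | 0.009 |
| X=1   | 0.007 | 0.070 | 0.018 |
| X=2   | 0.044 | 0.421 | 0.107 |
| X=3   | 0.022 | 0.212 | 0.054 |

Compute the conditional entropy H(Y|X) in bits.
1.0613 bits

H(Y|X) = H(X,Y) - H(X)

H(X,Y) = -Σ_{x,y} P(x,y) log₂ P(x,y). Per-cell terms -P(x,y)·log₂P(x,y):
  X=0: 0.0251, 0.1624, 0.0612
  X=1: 0.0501, 0.2686, 0.1043
  X=2: 0.1983, 0.5255, 0.3450
  X=3: 0.1211, 0.4744, 0.2274
Sum of the 12 terms: H(X,Y) = 2.5634 bits

Marginal of X (row sums):
  P(X=0) = 0.003 + 0.033 + 0.009 = 0.045
  P(X=1) = 0.007 + 0.070 + 0.018 = 0.095
  P(X=2) = 0.044 + 0.421 + 0.107 = 0.572
  P(X=3) = 0.022 + 0.212 + 0.054 = 0.288
H(X) = -[0.045·log₂(0.045) + 0.095·log₂(0.095) + 0.572·log₂(0.572) + 0.288·log₂(0.288)]
  = 0.2013 + 0.3226 + 0.4610 + 0.5172 = 1.5021 bits

H(Y|X) = H(X,Y) - H(X) = 2.5634 - 1.5021 = 1.0613 bits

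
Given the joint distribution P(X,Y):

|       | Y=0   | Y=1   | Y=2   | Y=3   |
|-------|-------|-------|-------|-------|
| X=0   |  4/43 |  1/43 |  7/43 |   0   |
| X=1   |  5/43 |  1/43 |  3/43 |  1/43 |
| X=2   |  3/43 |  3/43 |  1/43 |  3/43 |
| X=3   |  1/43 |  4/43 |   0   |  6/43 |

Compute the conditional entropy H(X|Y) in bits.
1.5376 bits

H(X|Y) = H(X,Y) - H(Y)

H(X,Y) = -Σ_{x,y} P(x,y) log₂ P(x,y). Per-cell terms -P(x,y)·log₂P(x,y):
  X=0: 0.318722, 0.126192, 0.426334, 0.000000
  X=1: 0.360969, 0.126192, 0.267998, 0.126192
  X=2: 0.267998, 0.267998, 0.126192, 0.267998
  X=3: 0.126192, 0.318722, 0.000000, 0.396461
  (cells with P = 0 contribute 0)
Sum of the 16 terms: H(X,Y) = 3.52416 bits

Marginal of Y (column sums):
  P(Y=0) = 4/43 + 5/43 + 3/43 + 1/43 = 13/43
  P(Y=1) = 1/43 + 1/43 + 3/43 + 4/43 = 9/43
  P(Y=2) = 7/43 + 3/43 + 1/43 + 0 = 11/43
  P(Y=3) = 0 + 1/43 + 3/43 + 6/43 = 10/43
H(Y) = -[(13/43)·log₂(13/43) + (9/43)·log₂(9/43) + (11/43)·log₂(11/43) + (10/43)·log₂(10/43)]
  = 0.521761 + 0.472257 + 0.503143 + 0.489381 = 1.98654 bits

H(X|Y) = H(X,Y) - H(Y) = 3.52416 - 1.98654 = 1.5376 bits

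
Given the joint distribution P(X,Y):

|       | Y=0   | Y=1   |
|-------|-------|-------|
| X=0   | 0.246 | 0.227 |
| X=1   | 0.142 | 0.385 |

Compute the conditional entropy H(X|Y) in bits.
0.9499 bits

H(X|Y) = H(X,Y) - H(Y)

H(X,Y) = -Σ_{x,y} P(x,y) log₂ P(x,y). Per-cell terms -P(x,y)·log₂P(x,y):
  X=0: 0.4977, 0.4856
  X=1: 0.3999, 0.5302
Sum of the 4 terms: H(X,Y) = 1.9134 bits

Marginal of Y (column sums):
  P(Y=0) = 0.246 + 0.142 = 0.388
  P(Y=1) = 0.227 + 0.385 = 0.612
H(Y) = -[0.388·log₂(0.388) + 0.612·log₂(0.612)]
  = 0.5300 + 0.4335 = 0.9635 bits

H(X|Y) = H(X,Y) - H(Y) = 1.9134 - 0.9635 = 0.9499 bits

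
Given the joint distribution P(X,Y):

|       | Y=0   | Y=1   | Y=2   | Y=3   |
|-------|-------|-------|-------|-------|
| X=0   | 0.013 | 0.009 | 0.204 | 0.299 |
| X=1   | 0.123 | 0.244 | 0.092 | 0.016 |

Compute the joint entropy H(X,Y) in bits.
2.4118 bits

H(X,Y) = -Σ_{x,y} P(x,y) log₂ P(x,y). Per-cell terms -P(x,y)·log₂P(x,y):
  X=0: 0.08145, 0.06116, 0.46785, 0.52079
  X=1: 0.37186, 0.49655, 0.31668, 0.09545
Sum of the 8 terms: H(X,Y) = 2.4118 bits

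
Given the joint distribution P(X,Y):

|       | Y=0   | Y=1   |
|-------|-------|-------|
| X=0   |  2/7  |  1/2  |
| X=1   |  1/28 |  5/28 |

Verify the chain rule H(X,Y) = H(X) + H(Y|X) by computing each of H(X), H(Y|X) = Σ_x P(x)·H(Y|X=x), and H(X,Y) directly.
H(X) = 0.7496 bits, H(Y|X) = 0.8823 bits, H(X,Y) = 1.6319 bits

Marginal of X (row sums):
  P(X=0) = 2/7 + 1/2 = 11/14
  P(X=1) = 1/28 + 5/28 = 3/14
H(X) = -[(11/14)·log₂(11/14) + (3/14)·log₂(3/14)]
  = 0.2734 + 0.4762 = 0.7496 bits

H(Y|X) = Σ_x P(x)·H(Y|X=x):
  X=0: P(X=0) = 11/14, P(Y|X=0) = (4/11, 7/11) → H(Y|X=0) = 0.9457
  X=1: P(X=1) = 3/14, P(Y|X=1) = (1/6, 5/6) → H(Y|X=1) = 0.6500
H(Y|X) = (11/14)·0.9457 + (3/14)·0.6500 = 0.8823 bits

H(X,Y) = -Σ_{x,y} P(x,y) log₂ P(x,y). Per-cell terms -P(x,y)·log₂P(x,y):
  X=0: 0.5164, 0.5000
  X=1: 0.1717, 0.4438
Sum of the 4 terms: H(X,Y) = 1.6319 bits

Chain rule check:
  H(X) + H(Y|X) = 0.7496 + 0.8823 = 1.6319 bits
  H(X,Y) = 1.6319 bits
✓ Chain rule verified.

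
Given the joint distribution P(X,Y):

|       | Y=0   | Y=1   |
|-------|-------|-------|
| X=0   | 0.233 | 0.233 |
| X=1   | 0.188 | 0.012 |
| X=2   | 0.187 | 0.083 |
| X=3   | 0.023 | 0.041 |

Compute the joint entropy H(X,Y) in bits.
2.5737 bits

H(X,Y) = -Σ_{x,y} P(x,y) log₂ P(x,y). Per-cell terms -P(x,y)·log₂P(x,y):
  X=0: 0.4897, 0.4897
  X=1: 0.4533, 0.0766
  X=2: 0.4523, 0.2980
  X=3: 0.1252, 0.1889
Sum of the 8 terms: H(X,Y) = 2.5737 bits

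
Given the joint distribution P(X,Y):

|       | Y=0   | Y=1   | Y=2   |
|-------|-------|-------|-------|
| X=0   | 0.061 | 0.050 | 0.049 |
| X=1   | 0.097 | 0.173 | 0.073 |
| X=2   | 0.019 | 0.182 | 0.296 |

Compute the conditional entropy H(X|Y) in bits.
1.2950 bits

H(X|Y) = H(X,Y) - H(Y)

H(X,Y) = -Σ_{x,y} P(x,y) log₂ P(x,y). Per-cell terms -P(x,y)·log₂P(x,y):
  X=0: 0.2461, 0.2161, 0.2132
  X=1: 0.3265, 0.4379, 0.2756
  X=2: 0.1086, 0.4474, 0.5199
Sum of the 9 terms: H(X,Y) = 2.7913 bits

Marginal of Y (column sums):
  P(Y=0) = 0.061 + 0.097 + 0.019 = 0.177
  P(Y=1) = 0.050 + 0.173 + 0.182 = 0.405
  P(Y=2) = 0.049 + 0.073 + 0.296 = 0.418
H(Y) = -[0.177·log₂(0.177) + 0.405·log₂(0.405) + 0.418·log₂(0.418)]
  = 0.4422 + 0.5281 + 0.5260 = 1.4963 bits

H(X|Y) = H(X,Y) - H(Y) = 2.7913 - 1.4963 = 1.2950 bits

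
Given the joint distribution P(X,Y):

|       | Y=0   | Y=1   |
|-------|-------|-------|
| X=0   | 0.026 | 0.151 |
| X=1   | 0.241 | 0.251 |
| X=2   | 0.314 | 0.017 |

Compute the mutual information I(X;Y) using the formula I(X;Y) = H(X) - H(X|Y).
0.2859 bits

I(X;Y) = H(X) - H(X|Y)

Marginal of X (row sums):
  P(X=0) = 0.026 + 0.151 = 0.177
  P(X=1) = 0.241 + 0.251 = 0.492
  P(X=2) = 0.314 + 0.017 = 0.331
H(X) = -[0.177·log₂(0.177) + 0.492·log₂(0.492) + 0.331·log₂(0.331)]
  = 0.44218 + 0.50345 + 0.52798 = 1.4736 bits

Marginal of Y (column sums):
  P(Y=0) = 0.026 + 0.241 + 0.314 = 0.581
  P(Y=1) = 0.151 + 0.251 + 0.017 = 0.419
H(X|Y) = Σ_y P(y)·H(X|Y=y):
  Y=0: P(Y=0) = 0.581, P(X|Y=0) = (26/581, 241/581, 314/581) → H(X|Y=0) = 1.20696
  Y=1: P(Y=1) = 0.419, P(X|Y=1) = (151/419, 251/419, 17/419) → H(X|Y=1) = 1.16106
H(X|Y) = 0.581·1.20696 + 0.419·1.16106 = 1.1877 bits

I(X;Y) = H(X) - H(X|Y) = 1.4736 - 1.1877 = 0.2859 bits

Cross-check via I(X;Y) = H(X) + H(Y) - H(X,Y): computing H(Y) from the column sums and H(X,Y) from the 6 cells in the same way gives H(Y) = 0.9810 bits and H(X,Y) = 2.1687 bits, so
I(X;Y) = 1.4736 + 0.9810 - 2.1687 = 0.2859 bits ✓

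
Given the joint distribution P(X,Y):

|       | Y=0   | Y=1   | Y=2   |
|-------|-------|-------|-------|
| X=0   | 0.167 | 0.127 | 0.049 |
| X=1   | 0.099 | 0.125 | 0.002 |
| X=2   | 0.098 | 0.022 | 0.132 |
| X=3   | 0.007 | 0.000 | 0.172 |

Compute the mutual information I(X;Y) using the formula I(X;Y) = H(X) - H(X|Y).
0.4649 bits

I(X;Y) = H(X) - H(X|Y)

Marginal of X (row sums):
  P(X=0) = 0.167 + 0.127 + 0.049 = 0.343
  P(X=1) = 0.099 + 0.125 + 0.002 = 0.226
  P(X=2) = 0.098 + 0.022 + 0.132 = 0.252
  P(X=3) = 0.007 + 0.000 + 0.172 = 0.179
H(X) = -[0.343·log₂(0.343) + 0.226·log₂(0.226) + 0.252·log₂(0.252) + 0.179·log₂(0.179)]
  = 0.5295 + 0.4849 + 0.5011 + 0.4443 = 1.9598 bits

Marginal of Y (column sums):
  P(Y=0) = 0.167 + 0.099 + 0.098 + 0.007 = 0.371
  P(Y=1) = 0.127 + 0.125 + 0.022 + 0.000 = 0.274
  P(Y=2) = 0.049 + 0.002 + 0.132 + 0.172 = 0.355
H(X|Y) = Σ_y P(y)·H(X|Y=y):
  Y=0: P(Y=0) = 0.371, P(X|Y=0) = (167/371, 99/371, 14/53, 1/53) → H(X|Y=0) = 1.6423
  Y=1: P(Y=1) = 0.274, P(X|Y=1) = (127/274, 125/274, 11/137, 0) → H(X|Y=1) = 1.3229
  Y=2: P(Y=2) = 0.355, P(X|Y=2) = (49/355, 2/355, 132/355, 172/355) → H(X|Y=2) = 1.4737
H(X|Y) = 0.371·1.6423 + 0.274·1.3229 + 0.355·1.4737 = 1.4949 bits

I(X;Y) = H(X) - H(X|Y) = 1.9598 - 1.4949 = 0.4649 bits

Cross-check via I(X;Y) = H(X) + H(Y) - H(X,Y): computing H(Y) from the column sums and H(X,Y) from the 12 cells in the same way gives H(Y) = 1.5729 bits and H(X,Y) = 3.0678 bits, so
I(X;Y) = 1.9598 + 1.5729 - 3.0678 = 0.4649 bits ✓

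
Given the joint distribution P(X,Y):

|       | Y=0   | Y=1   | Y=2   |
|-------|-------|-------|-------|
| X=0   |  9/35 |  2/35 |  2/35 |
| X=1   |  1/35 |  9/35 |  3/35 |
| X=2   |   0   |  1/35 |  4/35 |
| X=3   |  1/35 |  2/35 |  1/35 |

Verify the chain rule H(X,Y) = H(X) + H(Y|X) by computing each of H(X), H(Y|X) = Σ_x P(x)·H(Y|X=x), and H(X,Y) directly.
H(X) = 1.8201 bits, H(Y|X) = 1.1431 bits, H(X,Y) = 2.9632 bits

Marginal of X (row sums):
  P(X=0) = 9/35 + 2/35 + 2/35 = 13/35
  P(X=1) = 1/35 + 9/35 + 3/35 = 13/35
  P(X=2) = 0 + 1/35 + 4/35 = 1/7
  P(X=3) = 1/35 + 2/35 + 1/35 = 4/35
H(X) = -[(13/35)·log₂(13/35) + (13/35)·log₂(13/35) + (1/7)·log₂(1/7) + (4/35)·log₂(4/35)]
  = 0.53071 + 0.53071 + 0.40105 + 0.35763 = 1.8201 bits

H(Y|X) = Σ_x P(x)·H(Y|X=x):
  X=0: P(X=0) = 13/35, P(Y|X=0) = (9/13, 2/13, 2/13) → H(Y|X=0) = 1.19818
  X=1: P(X=1) = 13/35, P(Y|X=1) = (1/13, 9/13, 3/13) → H(Y|X=1) = 1.14012
  X=2: P(X=2) = 1/7, P(Y|X=2) = (0, 1/5, 4/5) → H(Y|X=2) = 0.72193
  X=3: P(X=3) = 4/35, P(Y|X=3) = (1/4, 1/2, 1/4) → H(Y|X=3) = 1.50000
H(Y|X) = (13/35)·1.19818 + (13/35)·1.14012 + (1/7)·0.72193 + (4/35)·1.50000 = 1.1431 bits

H(X,Y) = -Σ_{x,y} P(x,y) log₂ P(x,y). Per-cell terms -P(x,y)·log₂P(x,y):
  X=0: 0.50383, 0.23596, 0.23596
  X=1: 0.14655, 0.50383, 0.30380
  X=2: 0.00000, 0.14655, 0.35763
  X=3: 0.14655, 0.23596, 0.14655
  (cells with P = 0 contribute 0)
Sum of the 12 terms: H(X,Y) = 2.9632 bits

Chain rule check:
  H(X) + H(Y|X) = 1.8201 + 1.1431 = 2.9632 bits
  H(X,Y) = 2.9632 bits
✓ Chain rule verified.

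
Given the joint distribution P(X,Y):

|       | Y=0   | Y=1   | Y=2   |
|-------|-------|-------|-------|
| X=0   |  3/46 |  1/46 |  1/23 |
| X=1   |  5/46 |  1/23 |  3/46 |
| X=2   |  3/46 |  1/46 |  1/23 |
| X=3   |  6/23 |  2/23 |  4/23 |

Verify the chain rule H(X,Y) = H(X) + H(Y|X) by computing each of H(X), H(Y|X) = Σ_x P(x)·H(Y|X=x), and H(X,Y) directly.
H(X) = 1.7349 bits, H(Y|X) = 1.4649 bits, H(X,Y) = 3.1998 bits

Marginal of X (row sums):
  P(X=0) = 3/46 + 1/46 + 1/23 = 3/23
  P(X=1) = 5/46 + 1/23 + 3/46 = 5/23
  P(X=2) = 3/46 + 1/46 + 1/23 = 3/23
  P(X=3) = 6/23 + 2/23 + 4/23 = 12/23
H(X) = -[(3/23)·log₂(3/23) + (5/23)·log₂(5/23) + (3/23)·log₂(3/23) + (12/23)·log₂(12/23)]
  = 0.38330 + 0.47862 + 0.38330 + 0.48970 = 1.7349 bits

H(Y|X) = Σ_x P(x)·H(Y|X=x):
  X=0: P(X=0) = 3/23, P(Y|X=0) = (1/2, 1/6, 1/3) → H(Y|X=0) = 1.45915
  X=1: P(X=1) = 5/23, P(Y|X=1) = (1/2, 1/5, 3/10) → H(Y|X=1) = 1.48548
  X=2: P(X=2) = 3/23, P(Y|X=2) = (1/2, 1/6, 1/3) → H(Y|X=2) = 1.45915
  X=3: P(X=3) = 12/23, P(Y|X=3) = (1/2, 1/6, 1/3) → H(Y|X=3) = 1.45915
H(Y|X) = (3/23)·1.45915 + (5/23)·1.48548 + (3/23)·1.45915 + (12/23)·1.45915 = 1.4649 bits

H(X,Y) = -Σ_{x,y} P(x,y) log₂ P(x,y). Per-cell terms -P(x,y)·log₂P(x,y):
  X=0: 0.25687, 0.12008, 0.19668
  X=1: 0.34800, 0.19668, 0.25687
  X=2: 0.25687, 0.12008, 0.19668
  X=3: 0.50572, 0.30640, 0.43888
Sum of the 12 terms: H(X,Y) = 3.1998 bits

Chain rule check:
  H(X) + H(Y|X) = 1.7349 + 1.4649 = 3.1998 bits
  H(X,Y) = 3.1998 bits
✓ Chain rule verified.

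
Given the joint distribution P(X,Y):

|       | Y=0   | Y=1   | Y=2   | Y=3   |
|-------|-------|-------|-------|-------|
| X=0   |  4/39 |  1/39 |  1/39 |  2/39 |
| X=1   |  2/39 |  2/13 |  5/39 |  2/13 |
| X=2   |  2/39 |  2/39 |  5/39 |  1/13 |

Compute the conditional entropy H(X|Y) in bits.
1.3755 bits

H(X|Y) = H(X,Y) - H(Y)

H(X,Y) = -Σ_{x,y} P(x,y) log₂ P(x,y). Per-cell terms -P(x,y)·log₂P(x,y):
  X=0: 0.3369643, 0.1355231, 0.1355231, 0.2197642
  X=1: 0.2197642, 0.4154523, 0.3799326, 0.4154523
  X=2: 0.2197642, 0.2197642, 0.3799326, 0.2846492
Sum of the 12 terms: H(X,Y) = 3.362486 bits

Marginal of Y (column sums):
  P(Y=0) = 4/39 + 2/39 + 2/39 = 8/39
  P(Y=1) = 1/39 + 2/13 + 2/39 = 3/13
  P(Y=2) = 1/39 + 5/39 + 5/39 = 11/39
  P(Y=3) = 2/39 + 2/13 + 1/13 = 11/39
H(Y) = -[(8/39)·log₂(8/39) + (3/13)·log₂(3/13) + (11/39)·log₂(11/39) + (11/39)·log₂(11/39)]
  = 0.4688005 + 0.4881871 + 0.5150173 + 0.5150173 = 1.987022 bits

H(X|Y) = H(X,Y) - H(Y) = 3.362486 - 1.987022 = 1.3755 bits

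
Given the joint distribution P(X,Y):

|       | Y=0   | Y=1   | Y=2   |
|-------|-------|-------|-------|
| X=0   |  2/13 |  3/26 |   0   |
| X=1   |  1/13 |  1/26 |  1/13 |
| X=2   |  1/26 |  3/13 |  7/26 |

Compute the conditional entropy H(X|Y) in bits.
1.1340 bits

H(X|Y) = H(X,Y) - H(Y)

H(X,Y) = -Σ_{x,y} P(x,y) log₂ P(x,y). Per-cell terms -P(x,y)·log₂P(x,y):
  X=0: 0.4155, 0.3595, 0.0000
  X=1: 0.2846, 0.1808, 0.2846
  X=2: 0.1808, 0.4882, 0.5097
  (cells with P = 0 contribute 0)
Sum of the 9 terms: H(X,Y) = 2.7037 bits

Marginal of Y (column sums):
  P(Y=0) = 2/13 + 1/13 + 1/26 = 7/26
  P(Y=1) = 3/26 + 1/26 + 3/13 = 5/13
  P(Y=2) = 0 + 1/13 + 7/26 = 9/26
H(Y) = -[(7/26)·log₂(7/26) + (5/13)·log₂(5/13) + (9/26)·log₂(9/26)]
  = 0.5097 + 0.5302 + 0.5298 = 1.5697 bits

H(X|Y) = H(X,Y) - H(Y) = 2.7037 - 1.5697 = 1.1340 bits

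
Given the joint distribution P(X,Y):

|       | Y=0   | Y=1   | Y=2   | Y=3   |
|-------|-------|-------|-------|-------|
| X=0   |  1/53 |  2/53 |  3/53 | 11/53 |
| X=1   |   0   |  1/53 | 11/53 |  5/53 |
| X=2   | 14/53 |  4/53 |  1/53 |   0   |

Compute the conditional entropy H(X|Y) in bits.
0.8506 bits

H(X|Y) = H(X,Y) - H(Y)

H(X,Y) = -Σ_{x,y} P(x,y) log₂ P(x,y). Per-cell terms -P(x,y)·log₂P(x,y):
  X=0: 0.108074, 0.178412, 0.234507, 0.470818
  X=1: 0.000000, 0.108074, 0.470818, 0.321320
  X=2: 0.507319, 0.281352, 0.108074, 0.000000
  (cells with P = 0 contribute 0)
Sum of the 12 terms: H(X,Y) = 2.78877 bits

Marginal of Y (column sums):
  P(Y=0) = 1/53 + 0 + 14/53 = 15/53
  P(Y=1) = 2/53 + 1/53 + 4/53 = 7/53
  P(Y=2) = 3/53 + 11/53 + 1/53 = 15/53
  P(Y=3) = 11/53 + 5/53 + 0 = 16/53
H(Y) = -[(15/53)·log₂(15/53) + (7/53)·log₂(7/53) + (15/53)·log₂(15/53) + (16/53)·log₂(16/53)]
  = 0.515386 + 0.385735 + 0.515386 + 0.521636 = 1.93814 bits

H(X|Y) = H(X,Y) - H(Y) = 2.78877 - 1.93814 = 0.8506 bits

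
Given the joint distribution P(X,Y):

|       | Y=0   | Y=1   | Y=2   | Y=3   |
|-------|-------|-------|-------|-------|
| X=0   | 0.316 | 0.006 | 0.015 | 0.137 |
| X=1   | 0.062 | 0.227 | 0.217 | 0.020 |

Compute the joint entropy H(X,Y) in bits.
2.3788 bits

H(X,Y) = -Σ_{x,y} P(x,y) log₂ P(x,y). Per-cell terms -P(x,y)·log₂P(x,y):
  X=0: 0.5252, 0.0443, 0.0909, 0.3929
  X=1: 0.2487, 0.4856, 0.4783, 0.1129
Sum of the 8 terms: H(X,Y) = 2.3788 bits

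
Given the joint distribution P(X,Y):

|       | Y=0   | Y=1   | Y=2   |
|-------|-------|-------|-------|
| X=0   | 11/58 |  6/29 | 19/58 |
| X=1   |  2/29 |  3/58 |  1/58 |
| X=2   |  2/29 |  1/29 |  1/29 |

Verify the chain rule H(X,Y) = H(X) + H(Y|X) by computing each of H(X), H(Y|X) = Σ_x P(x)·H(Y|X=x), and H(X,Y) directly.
H(X) = 1.1256 bits, H(Y|X) = 1.5162 bits, H(X,Y) = 2.6418 bits

Marginal of X (row sums):
  P(X=0) = 11/58 + 6/29 + 19/58 = 21/29
  P(X=1) = 2/29 + 3/58 + 1/58 = 4/29
  P(X=2) = 2/29 + 1/29 + 1/29 = 4/29
H(X) = -[(21/29)·log₂(21/29) + (4/29)·log₂(4/29) + (4/29)·log₂(4/29)]
  = 0.3372 + 0.3942 + 0.3942 = 1.1256 bits

H(Y|X) = Σ_x P(x)·H(Y|X=x):
  X=0: P(X=0) = 21/29, P(Y|X=0) = (11/42, 2/7, 19/42) → H(Y|X=0) = 1.5403
  X=1: P(X=1) = 4/29, P(Y|X=1) = (1/2, 3/8, 1/8) → H(Y|X=1) = 1.4056
  X=2: P(X=2) = 4/29, P(Y|X=2) = (1/2, 1/4, 1/4) → H(Y|X=2) = 1.5000
H(Y|X) = (21/29)·1.5403 + (4/29)·1.4056 + (4/29)·1.5000 = 1.5162 bits

H(X,Y) = -Σ_{x,y} P(x,y) log₂ P(x,y). Per-cell terms -P(x,y)·log₂P(x,y):
  X=0: 0.4549, 0.4703, 0.5274
  X=1: 0.2661, 0.2210, 0.1010
  X=2: 0.2661, 0.1675, 0.1675
Sum of the 9 terms: H(X,Y) = 2.6418 bits

Chain rule check:
  H(X) + H(Y|X) = 1.1256 + 1.5162 = 2.6418 bits
  H(X,Y) = 2.6418 bits
✓ Chain rule verified.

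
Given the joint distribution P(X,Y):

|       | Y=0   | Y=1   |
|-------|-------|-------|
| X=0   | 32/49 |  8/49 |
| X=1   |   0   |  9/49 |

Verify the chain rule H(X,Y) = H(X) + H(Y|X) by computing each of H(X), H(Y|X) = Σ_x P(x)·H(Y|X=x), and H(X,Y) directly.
H(X) = 0.6880 bits, H(Y|X) = 0.5893 bits, H(X,Y) = 1.2774 bits

Marginal of X (row sums):
  P(X=0) = 32/49 + 8/49 = 40/49
  P(X=1) = 0 + 9/49 = 9/49
H(X) = -[(40/49)·log₂(40/49) + (9/49)·log₂(9/49)]
  = 0.239006 + 0.449042 = 0.6880 bits

H(Y|X) = Σ_x P(x)·H(Y|X=x):
  X=0: P(X=0) = 40/49, P(Y|X=0) = (4/5, 1/5) → H(Y|X=0) = 0.721928
  X=1: P(X=1) = 9/49, P(Y|X=1) = (0, 1) → H(Y|X=1) = 0.000000
H(Y|X) = (40/49)·0.721928 + (9/49)·0.000000 = 0.5893 bits

H(X,Y) = -Σ_{x,y} P(x,y) log₂ P(x,y). Per-cell terms -P(x,y)·log₂P(x,y):
  X=0: 0.401443, 0.426891
  X=1: 0.000000, 0.449042
  (cells with P = 0 contribute 0)
Sum of the 4 terms: H(X,Y) = 1.2774 bits

Chain rule check:
  H(X) + H(Y|X) = 0.6880 + 0.5893 = 1.2773 bits
  H(X,Y) = 1.2774 bits
✓ Chain rule verified (Δ = 0.0001 is 4-dp rounding noise: each of the three values was rounded independently).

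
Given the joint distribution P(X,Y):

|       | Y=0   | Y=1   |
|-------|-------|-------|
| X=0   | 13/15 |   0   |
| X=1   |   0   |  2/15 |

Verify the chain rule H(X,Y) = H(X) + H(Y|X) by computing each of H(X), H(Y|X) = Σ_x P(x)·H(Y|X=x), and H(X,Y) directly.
H(X) = 0.5665 bits, H(Y|X) = 0.0000 bits, H(X,Y) = 0.5665 bits

Marginal of X (row sums):
  P(X=0) = 13/15 + 0 = 13/15
  P(X=1) = 0 + 2/15 = 2/15
H(X) = -[(13/15)·log₂(13/15) + (2/15)·log₂(2/15)]
  = 0.1789 + 0.3876 = 0.5665 bits

H(Y|X) = Σ_x P(x)·H(Y|X=x):
  X=0: P(X=0) = 13/15, P(Y|X=0) = (1, 0) → H(Y|X=0) = 0.0000
  X=1: P(X=1) = 2/15, P(Y|X=1) = (0, 1) → H(Y|X=1) = 0.0000
H(Y|X) = (13/15)·0.0000 + (2/15)·0.0000 = 0.0000 bits

H(X,Y) = -Σ_{x,y} P(x,y) log₂ P(x,y). Per-cell terms -P(x,y)·log₂P(x,y):
  X=0: 0.1789, 0.0000
  X=1: 0.0000, 0.3876
  (cells with P = 0 contribute 0)
Sum of the 4 terms: H(X,Y) = 0.5665 bits

Chain rule check:
  H(X) + H(Y|X) = 0.5665 + 0.0000 = 0.5665 bits
  H(X,Y) = 0.5665 bits
✓ Chain rule verified.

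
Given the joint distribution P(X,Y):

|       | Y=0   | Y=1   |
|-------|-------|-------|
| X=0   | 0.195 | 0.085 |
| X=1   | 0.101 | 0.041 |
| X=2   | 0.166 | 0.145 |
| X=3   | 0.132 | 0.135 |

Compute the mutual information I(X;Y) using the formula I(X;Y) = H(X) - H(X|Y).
0.0263 bits

I(X;Y) = H(X) - H(X|Y)

Marginal of X (row sums):
  P(X=0) = 0.195 + 0.085 = 0.280
  P(X=1) = 0.101 + 0.041 = 0.142
  P(X=2) = 0.166 + 0.145 = 0.311
  P(X=3) = 0.132 + 0.135 = 0.267
H(X) = -[0.280·log₂(0.280) + 0.142·log₂(0.142) + 0.311·log₂(0.311) + 0.267·log₂(0.267)]
  = 0.51422 + 0.39988 + 0.52404 + 0.50866 = 1.94680 bits

Marginal of Y (column sums):
  P(Y=0) = 0.195 + 0.101 + 0.166 + 0.132 = 0.594
  P(Y=1) = 0.085 + 0.041 + 0.145 + 0.135 = 0.406
H(X|Y) = Σ_y P(y)·H(X|Y=y):
  Y=0: P(Y=0) = 0.594, P(X|Y=0) = (65/198, 101/594, 83/297, 2/9) → H(X|Y=0) = 1.95838
  Y=1: P(Y=1) = 0.406, P(X|Y=1) = (85/406, 41/406, 5/14, 135/406) → H(X|Y=1) = 1.86505
H(X|Y) = 0.594·1.95838 + 0.406·1.86505 = 1.92049 bits

I(X;Y) = H(X) - H(X|Y) = 1.94680 - 1.92049 = 0.0263 bits

Cross-check via I(X;Y) = H(X) + H(Y) - H(X,Y): computing H(Y) from the column sums and H(X,Y) from the 8 cells in the same way gives H(Y) = 0.97435 bits and H(X,Y) = 2.89484 bits, so
I(X;Y) = 1.94680 + 0.97435 - 2.89484 = 0.0263 bits ✓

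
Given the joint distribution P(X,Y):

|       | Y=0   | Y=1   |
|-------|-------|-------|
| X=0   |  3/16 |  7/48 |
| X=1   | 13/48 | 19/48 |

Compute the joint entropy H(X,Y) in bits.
1.8975 bits

H(X,Y) = -Σ_{x,y} P(x,y) log₂ P(x,y). Per-cell terms -P(x,y)·log₂P(x,y):
  X=0: 0.4528, 0.4051
  X=1: 0.5104, 0.5292
Sum of the 4 terms: H(X,Y) = 1.8975 bits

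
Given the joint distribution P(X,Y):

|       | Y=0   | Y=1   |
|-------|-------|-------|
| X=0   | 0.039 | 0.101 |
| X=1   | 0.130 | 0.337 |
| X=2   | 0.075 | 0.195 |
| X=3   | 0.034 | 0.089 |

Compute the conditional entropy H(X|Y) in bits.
1.7920 bits

H(X|Y) = H(X,Y) - H(Y)

H(X,Y) = -Σ_{x,y} P(x,y) log₂ P(x,y). Per-cell terms -P(x,y)·log₂P(x,y):
  X=0: 0.1825, 0.3341
  X=1: 0.3826, 0.5288
  X=2: 0.2803, 0.4599
  X=3: 0.1659, 0.3106
Sum of the 8 terms: H(X,Y) = 2.6447 bits

Marginal of Y (column sums):
  P(Y=0) = 0.039 + 0.130 + 0.075 + 0.034 = 0.278
  P(Y=1) = 0.101 + 0.337 + 0.195 + 0.089 = 0.722
H(Y) = -[0.278·log₂(0.278) + 0.722·log₂(0.722)]
  = 0.5134 + 0.3393 = 0.8527 bits

H(X|Y) = H(X,Y) - H(Y) = 2.6447 - 0.8527 = 1.7920 bits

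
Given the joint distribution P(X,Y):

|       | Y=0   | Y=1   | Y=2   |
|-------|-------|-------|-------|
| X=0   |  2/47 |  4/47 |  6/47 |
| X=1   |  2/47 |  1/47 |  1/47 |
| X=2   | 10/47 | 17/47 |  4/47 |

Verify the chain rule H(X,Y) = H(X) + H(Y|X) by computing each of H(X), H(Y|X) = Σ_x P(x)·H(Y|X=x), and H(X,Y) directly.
H(X) = 1.2014 bits, H(Y|X) = 1.4124 bits, H(X,Y) = 2.6138 bits

Marginal of X (row sums):
  P(X=0) = 2/47 + 4/47 + 6/47 = 12/47
  P(X=1) = 2/47 + 1/47 + 1/47 = 4/47
  P(X=2) = 10/47 + 17/47 + 4/47 = 31/47
H(X) = -[(12/47)·log₂(12/47) + (4/47)·log₂(4/47) + (31/47)·log₂(31/47)]
  = 0.5029 + 0.3025 + 0.3960 = 1.2014 bits

H(Y|X) = Σ_x P(x)·H(Y|X=x):
  X=0: P(X=0) = 12/47, P(Y|X=0) = (1/6, 1/3, 1/2) → H(Y|X=0) = 1.4591
  X=1: P(X=1) = 4/47, P(Y|X=1) = (1/2, 1/4, 1/4) → H(Y|X=1) = 1.5000
  X=2: P(X=2) = 31/47, P(Y|X=2) = (10/31, 17/31, 4/31) → H(Y|X=2) = 1.3830
H(Y|X) = (12/47)·1.4591 + (4/47)·1.5000 + (31/47)·1.3830 = 1.4124 bits

H(X,Y) = -Σ_{x,y} P(x,y) log₂ P(x,y). Per-cell terms -P(x,y)·log₂P(x,y):
  X=0: 0.1938, 0.3025, 0.3791
  X=1: 0.1938, 0.1182, 0.1182
  X=2: 0.4750, 0.5307, 0.3025
Sum of the 9 terms: H(X,Y) = 2.6138 bits

Chain rule check:
  H(X) + H(Y|X) = 1.2014 + 1.4124 = 2.6138 bits
  H(X,Y) = 2.6138 bits
✓ Chain rule verified.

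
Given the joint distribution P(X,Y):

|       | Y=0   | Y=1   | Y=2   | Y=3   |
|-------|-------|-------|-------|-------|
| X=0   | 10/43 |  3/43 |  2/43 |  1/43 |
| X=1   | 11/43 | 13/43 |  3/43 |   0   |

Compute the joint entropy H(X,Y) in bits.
2.3823 bits

H(X,Y) = -Σ_{x,y} P(x,y) log₂ P(x,y). Per-cell terms -P(x,y)·log₂P(x,y):
  X=0: 0.48938, 0.26800, 0.20587, 0.12619
  X=1: 0.50314, 0.52176, 0.26800, 0.00000
  (cells with P = 0 contribute 0)
Sum of the 8 terms: H(X,Y) = 2.3823 bits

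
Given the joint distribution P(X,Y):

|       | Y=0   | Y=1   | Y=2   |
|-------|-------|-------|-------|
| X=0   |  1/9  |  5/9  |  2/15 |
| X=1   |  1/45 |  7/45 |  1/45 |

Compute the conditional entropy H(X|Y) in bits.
0.7176 bits

H(X|Y) = H(X,Y) - H(Y)

H(X,Y) = -Σ_{x,y} P(x,y) log₂ P(x,y). Per-cell terms -P(x,y)·log₂P(x,y):
  X=0: 0.35221, 0.47111, 0.38759
  X=1: 0.12204, 0.41759, 0.12204
Sum of the 6 terms: H(X,Y) = 1.87258 bits

Marginal of Y (column sums):
  P(Y=0) = 1/9 + 1/45 = 2/15
  P(Y=1) = 5/9 + 7/45 = 32/45
  P(Y=2) = 2/15 + 1/45 = 7/45
H(Y) = -[(2/15)·log₂(2/15) + (32/45)·log₂(32/45) + (7/45)·log₂(7/45)]
  = 0.38759 + 0.34976 + 0.41759 = 1.15494 bits

H(X|Y) = H(X,Y) - H(Y) = 1.87258 - 1.15494 = 0.7176 bits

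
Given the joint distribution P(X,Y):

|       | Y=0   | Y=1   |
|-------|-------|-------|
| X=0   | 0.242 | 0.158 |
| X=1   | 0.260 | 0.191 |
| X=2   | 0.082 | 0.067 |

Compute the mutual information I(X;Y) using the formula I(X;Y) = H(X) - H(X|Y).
0.0011 bits

I(X;Y) = H(X) - H(X|Y)

Marginal of X (row sums):
  P(X=0) = 0.242 + 0.158 = 0.400
  P(X=1) = 0.260 + 0.191 = 0.451
  P(X=2) = 0.082 + 0.067 = 0.149
H(X) = -[0.400·log₂(0.400) + 0.451·log₂(0.451) + 0.149·log₂(0.149)]
  = 0.52877 + 0.51811 + 0.40925 = 1.45613 bits

Marginal of Y (column sums):
  P(Y=0) = 0.242 + 0.260 + 0.082 = 0.584
  P(Y=1) = 0.158 + 0.191 + 0.067 = 0.416
H(X|Y) = Σ_y P(y)·H(X|Y=y):
  Y=0: P(Y=0) = 0.584, P(X|Y=0) = (121/292, 65/146, 41/292) → H(X|Y=0) = 1.44411
  Y=1: P(Y=1) = 0.416, P(X|Y=1) = (79/208, 191/416, 67/416) → H(X|Y=1) = 1.47036
H(X|Y) = 0.584·1.44411 + 0.416·1.47036 = 1.45503 bits

I(X;Y) = H(X) - H(X|Y) = 1.45613 - 1.45503 = 0.0011 bits

Cross-check via I(X;Y) = H(X) + H(Y) - H(X,Y): computing H(Y) from the column sums and H(X,Y) from the 6 cells in the same way gives H(Y) = 0.97954 bits and H(X,Y) = 2.43457 bits, so
I(X;Y) = 1.45613 + 0.97954 - 2.43457 = 0.0011 bits ✓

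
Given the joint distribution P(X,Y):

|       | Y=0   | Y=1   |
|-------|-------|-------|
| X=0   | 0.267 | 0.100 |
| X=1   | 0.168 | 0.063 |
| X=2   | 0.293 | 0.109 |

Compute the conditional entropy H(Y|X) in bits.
0.8443 bits

H(Y|X) = H(X,Y) - H(X)

H(X,Y) = -Σ_{x,y} P(x,y) log₂ P(x,y). Per-cell terms -P(x,y)·log₂P(x,y):
  X=0: 0.50866, 0.33219
  X=1: 0.43234, 0.25128
  X=2: 0.51891, 0.34854
Sum of the 6 terms: H(X,Y) = 2.3919 bits

Marginal of X (row sums):
  P(X=0) = 0.267 + 0.100 = 0.367
  P(X=1) = 0.168 + 0.063 = 0.231
  P(X=2) = 0.293 + 0.109 = 0.402
H(X) = -[0.367·log₂(0.367) + 0.231·log₂(0.231) + 0.402·log₂(0.402)]
  = 0.53074 + 0.48834 + 0.52852 = 1.5476 bits

H(Y|X) = H(X,Y) - H(X) = 2.3919 - 1.5476 = 0.8443 bits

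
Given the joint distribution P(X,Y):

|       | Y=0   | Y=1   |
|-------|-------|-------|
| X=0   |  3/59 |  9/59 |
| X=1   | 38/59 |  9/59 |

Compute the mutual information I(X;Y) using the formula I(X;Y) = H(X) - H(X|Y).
0.1611 bits

I(X;Y) = H(X) - H(X|Y)

Marginal of X (row sums):
  P(X=0) = 3/59 + 9/59 = 12/59
  P(X=1) = 38/59 + 9/59 = 47/59
H(X) = -[(12/59)·log₂(12/59) + (47/59)·log₂(47/59)]
  = 0.467325 + 0.261331 = 0.728656 bits

Marginal of Y (column sums):
  P(Y=0) = 3/59 + 38/59 = 41/59
  P(Y=1) = 9/59 + 9/59 = 18/59
H(X|Y) = Σ_y P(y)·H(X|Y=y):
  Y=0: P(Y=0) = 41/59, P(X|Y=0) = (3/41, 38/41) → H(X|Y=0) = 0.377646
  Y=1: P(Y=1) = 18/59, P(X|Y=1) = (1/2, 1/2) → H(X|Y=1) = 1.000000
H(X|Y) = (41/59)·0.377646 + (18/59)·1.000000 = 0.567517 bits

I(X;Y) = H(X) - H(X|Y) = 0.728656 - 0.567517 = 0.1611 bits

Cross-check via I(X;Y) = H(X) + H(Y) - H(X,Y): computing H(Y) from the column sums and H(X,Y) from the 4 cells in the same way gives H(Y) = 0.887418 bits and H(X,Y) = 1.454935 bits, so
I(X;Y) = 0.728656 + 0.887418 - 1.454935 = 0.1611 bits ✓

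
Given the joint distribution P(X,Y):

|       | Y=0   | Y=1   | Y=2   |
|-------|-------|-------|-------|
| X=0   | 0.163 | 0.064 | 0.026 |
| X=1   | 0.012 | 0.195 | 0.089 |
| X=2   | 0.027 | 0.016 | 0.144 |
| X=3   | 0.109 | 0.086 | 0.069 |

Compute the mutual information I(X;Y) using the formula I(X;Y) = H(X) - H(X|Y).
0.3411 bits

I(X;Y) = H(X) - H(X|Y)

Marginal of X (row sums):
  P(X=0) = 0.163 + 0.064 + 0.026 = 0.253
  P(X=1) = 0.012 + 0.195 + 0.089 = 0.296
  P(X=2) = 0.027 + 0.016 + 0.144 = 0.187
  P(X=3) = 0.109 + 0.086 + 0.069 = 0.264
H(X) = -[0.253·log₂(0.253) + 0.296·log₂(0.296) + 0.187·log₂(0.187) + 0.264·log₂(0.264)]
  = 0.50165 + 0.51987 + 0.45233 + 0.50725 = 1.9811 bits

Marginal of Y (column sums):
  P(Y=0) = 0.163 + 0.012 + 0.027 + 0.109 = 0.311
  P(Y=1) = 0.064 + 0.195 + 0.016 + 0.086 = 0.361
  P(Y=2) = 0.026 + 0.089 + 0.144 + 0.069 = 0.328
H(X|Y) = Σ_y P(y)·H(X|Y=y):
  Y=0: P(Y=0) = 0.311, P(X|Y=0) = (163/311, 12/311, 27/311, 109/311) → H(X|Y=0) = 1.50593
  Y=1: P(Y=1) = 0.361, P(X|Y=1) = (64/361, 195/361, 16/361, 86/361) → H(X|Y=1) = 1.61472
  Y=2: P(Y=2) = 0.328, P(X|Y=2) = (13/164, 89/328, 18/41, 69/328) → H(X|Y=2) = 1.79502
H(X|Y) = 0.311·1.50593 + 0.361·1.61472 + 0.328·1.79502 = 1.6400 bits

I(X;Y) = H(X) - H(X|Y) = 1.9811 - 1.6400 = 0.3411 bits

Cross-check via I(X;Y) = H(X) + H(Y) - H(X,Y): computing H(Y) from the column sums and H(X,Y) from the 12 cells in the same way gives H(Y) = 1.5822 bits and H(X,Y) = 3.2222 bits, so
I(X;Y) = 1.9811 + 1.5822 - 3.2222 = 0.3411 bits ✓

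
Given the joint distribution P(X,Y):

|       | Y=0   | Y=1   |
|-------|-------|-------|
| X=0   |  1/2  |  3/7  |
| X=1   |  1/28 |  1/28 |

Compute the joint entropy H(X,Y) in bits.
1.3673 bits

H(X,Y) = -Σ_{x,y} P(x,y) log₂ P(x,y). Per-cell terms -P(x,y)·log₂P(x,y):
  X=0: 0.5000, 0.5239
  X=1: 0.1717, 0.1717
Sum of the 4 terms: H(X,Y) = 1.3673 bits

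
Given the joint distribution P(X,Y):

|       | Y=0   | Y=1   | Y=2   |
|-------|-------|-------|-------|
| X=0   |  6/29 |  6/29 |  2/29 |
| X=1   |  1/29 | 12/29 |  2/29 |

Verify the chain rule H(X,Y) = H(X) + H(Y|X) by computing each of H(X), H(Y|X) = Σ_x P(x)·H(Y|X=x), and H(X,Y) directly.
H(X) = 0.9991 bits, H(Y|X) = 1.1678 bits, H(X,Y) = 2.1670 bits

Marginal of X (row sums):
  P(X=0) = 6/29 + 6/29 + 2/29 = 14/29
  P(X=1) = 1/29 + 12/29 + 2/29 = 15/29
H(X) = -[(14/29)·log₂(14/29) + (15/29)·log₂(15/29)]
  = 0.50720 + 0.49194 = 0.9991 bits

H(Y|X) = Σ_x P(x)·H(Y|X=x):
  X=0: P(X=0) = 14/29, P(Y|X=0) = (3/7, 3/7, 1/7) → H(Y|X=0) = 1.44882
  X=1: P(X=1) = 15/29, P(Y|X=1) = (1/15, 4/5, 2/15) → H(Y|X=1) = 0.90559
H(Y|X) = (14/29)·1.44882 + (15/29)·0.90559 = 1.1678 bits

H(X,Y) = -Σ_{x,y} P(x,y) log₂ P(x,y). Per-cell terms -P(x,y)·log₂P(x,y):
  X=0: 0.47028, 0.47028, 0.26607
  X=1: 0.16752, 0.52677, 0.26607
Sum of the 6 terms: H(X,Y) = 2.1670 bits

Chain rule check:
  H(X) + H(Y|X) = 0.9991 + 1.1678 = 2.1669 bits
  H(X,Y) = 2.1670 bits
✓ Chain rule verified (Δ = 0.0001 is 4-dp rounding noise: each of the three values was rounded independently).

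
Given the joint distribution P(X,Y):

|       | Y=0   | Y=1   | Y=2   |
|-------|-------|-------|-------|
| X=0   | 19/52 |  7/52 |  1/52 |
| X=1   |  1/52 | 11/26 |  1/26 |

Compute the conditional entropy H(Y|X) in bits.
0.8463 bits

H(Y|X) = H(X,Y) - H(X)

H(X,Y) = -Σ_{x,y} P(x,y) log₂ P(x,y). Per-cell terms -P(x,y)·log₂P(x,y):
  X=0: 0.530726, 0.389454, 0.109624
  X=1: 0.109624, 0.525042, 0.180786
Sum of the 6 terms: H(X,Y) = 1.84526 bits

Marginal of X (row sums):
  P(X=0) = 19/52 + 7/52 + 1/52 = 27/52
  P(X=1) = 1/52 + 11/26 + 1/26 = 25/52
H(X) = -[(27/52)·log₂(27/52) + (25/52)·log₂(25/52)]
  = 0.490960 + 0.507973 = 0.99893 bits

H(Y|X) = H(X,Y) - H(X) = 1.84526 - 0.99893 = 0.8463 bits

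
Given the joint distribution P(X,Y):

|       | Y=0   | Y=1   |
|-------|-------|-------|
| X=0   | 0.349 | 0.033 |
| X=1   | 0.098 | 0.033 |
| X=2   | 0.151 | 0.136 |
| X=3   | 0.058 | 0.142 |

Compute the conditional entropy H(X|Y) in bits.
1.6961 bits

H(X|Y) = H(X,Y) - H(Y)

H(X,Y) = -Σ_{x,y} P(x,y) log₂ P(x,y). Per-cell terms -P(x,y)·log₂P(x,y):
  X=0: 0.5300, 0.1624
  X=1: 0.3284, 0.1624
  X=2: 0.4118, 0.3915
  X=3: 0.2383, 0.3999
Sum of the 8 terms: H(X,Y) = 2.6247 bits

Marginal of Y (column sums):
  P(Y=0) = 0.349 + 0.098 + 0.151 + 0.058 = 0.656
  P(Y=1) = 0.033 + 0.033 + 0.136 + 0.142 = 0.344
H(Y) = -[0.656·log₂(0.656) + 0.344·log₂(0.344)]
  = 0.3990 + 0.5296 = 0.9286 bits

H(X|Y) = H(X,Y) - H(Y) = 2.6247 - 0.9286 = 1.6961 bits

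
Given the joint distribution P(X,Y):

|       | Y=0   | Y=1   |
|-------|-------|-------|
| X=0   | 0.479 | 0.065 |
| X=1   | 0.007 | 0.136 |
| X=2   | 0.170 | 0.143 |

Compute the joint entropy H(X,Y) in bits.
2.0424 bits

H(X,Y) = -Σ_{x,y} P(x,y) log₂ P(x,y). Per-cell terms -P(x,y)·log₂P(x,y):
  X=0: 0.5087, 0.2563
  X=1: 0.0501, 0.3915
  X=2: 0.4346, 0.4012
Sum of the 6 terms: H(X,Y) = 2.0424 bits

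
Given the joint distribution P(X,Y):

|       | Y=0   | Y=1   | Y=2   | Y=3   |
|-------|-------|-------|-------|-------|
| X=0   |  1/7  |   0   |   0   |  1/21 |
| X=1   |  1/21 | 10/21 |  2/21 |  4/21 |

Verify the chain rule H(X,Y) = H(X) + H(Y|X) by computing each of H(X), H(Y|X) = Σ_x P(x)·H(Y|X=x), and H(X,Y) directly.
H(X) = 0.7025 bits, H(Y|X) = 1.4054 bits, H(X,Y) = 2.1078 bits

Marginal of X (row sums):
  P(X=0) = 1/7 + 0 + 0 + 1/21 = 4/21
  P(X=1) = 1/21 + 10/21 + 2/21 + 4/21 = 17/21
H(X) = -[(4/21)·log₂(4/21) + (17/21)·log₂(17/21)]
  = 0.45568 + 0.24679 = 0.7025 bits

H(Y|X) = Σ_x P(x)·H(Y|X=x):
  X=0: P(X=0) = 4/21, P(Y|X=0) = (3/4, 0, 0, 1/4) → H(Y|X=0) = 0.81128
  X=1: P(X=1) = 17/21, P(Y|X=1) = (1/17, 10/17, 2/17, 4/17) → H(Y|X=1) = 1.54515
H(Y|X) = (4/21)·0.81128 + (17/21)·1.54515 = 1.4054 bits

H(X,Y) = -Σ_{x,y} P(x,y) log₂ P(x,y). Per-cell terms -P(x,y)·log₂P(x,y):
  X=0: 0.40105, 0.00000, 0.00000, 0.20916
  X=1: 0.20916, 0.50971, 0.32308, 0.45568
  (cells with P = 0 contribute 0)
Sum of the 8 terms: H(X,Y) = 2.1078 bits

Chain rule check:
  H(X) + H(Y|X) = 0.7025 + 1.4054 = 2.1079 bits
  H(X,Y) = 2.1078 bits
✓ Chain rule verified (Δ = 0.0001 is 4-dp rounding noise: each of the three values was rounded independently).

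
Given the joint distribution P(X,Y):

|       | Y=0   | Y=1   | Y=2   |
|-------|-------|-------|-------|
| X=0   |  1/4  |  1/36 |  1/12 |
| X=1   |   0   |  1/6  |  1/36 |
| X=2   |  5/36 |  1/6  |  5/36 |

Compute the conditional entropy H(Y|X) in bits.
1.2287 bits

H(Y|X) = H(X,Y) - H(X)

H(X,Y) = -Σ_{x,y} P(x,y) log₂ P(x,y). Per-cell terms -P(x,y)·log₂P(x,y):
  X=0: 0.5000, 0.1436, 0.2987
  X=1: 0.0000, 0.4308, 0.1436
  X=2: 0.3956, 0.4308, 0.3956
  (cells with P = 0 contribute 0)
Sum of the 9 terms: H(X,Y) = 2.7387 bits

Marginal of X (row sums):
  P(X=0) = 1/4 + 1/36 + 1/12 = 13/36
  P(X=1) = 0 + 1/6 + 1/36 = 7/36
  P(X=2) = 5/36 + 1/6 + 5/36 = 4/9
H(X) = -[(13/36)·log₂(13/36) + (7/36)·log₂(7/36) + (4/9)·log₂(4/9)]
  = 0.5306 + 0.4594 + 0.5200 = 1.5100 bits

H(Y|X) = H(X,Y) - H(X) = 2.7387 - 1.5100 = 1.2287 bits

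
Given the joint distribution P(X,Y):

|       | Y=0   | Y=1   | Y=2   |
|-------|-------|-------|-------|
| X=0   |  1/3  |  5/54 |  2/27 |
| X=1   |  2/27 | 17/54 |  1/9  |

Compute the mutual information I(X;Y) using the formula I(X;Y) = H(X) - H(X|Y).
0.2265 bits

I(X;Y) = H(X) - H(X|Y)

Marginal of X (row sums):
  P(X=0) = 1/3 + 5/54 + 2/27 = 1/2
  P(X=1) = 2/27 + 17/54 + 1/9 = 1/2
H(X) = -[(1/2)·log₂(1/2) + (1/2)·log₂(1/2)]
  = 0.5000 + 0.5000 = 1.0000 bits

Marginal of Y (column sums):
  P(Y=0) = 1/3 + 2/27 = 11/27
  P(Y=1) = 5/54 + 17/54 = 11/27
  P(Y=2) = 2/27 + 1/9 = 5/27
H(X|Y) = Σ_y P(y)·H(X|Y=y):
  Y=0: P(Y=0) = 11/27, P(X|Y=0) = (9/11, 2/11) → H(X|Y=0) = 0.6840
  Y=1: P(Y=1) = 11/27, P(X|Y=1) = (5/22, 17/22) → H(X|Y=1) = 0.7732
  Y=2: P(Y=2) = 5/27, P(X|Y=2) = (2/5, 3/5) → H(X|Y=2) = 0.9710
H(X|Y) = (11/27)·0.6840 + (11/27)·0.7732 + (5/27)·0.9710 = 0.7735 bits

I(X;Y) = H(X) - H(X|Y) = 1.0000 - 0.7735 = 0.2265 bits

Cross-check via I(X;Y) = H(X) + H(Y) - H(X,Y): computing H(Y) from the column sums and H(X,Y) from the 6 cells in the same way gives H(Y) = 1.5061 bits and H(X,Y) = 2.2796 bits, so
I(X;Y) = 1.0000 + 1.5061 - 2.2796 = 0.2265 bits ✓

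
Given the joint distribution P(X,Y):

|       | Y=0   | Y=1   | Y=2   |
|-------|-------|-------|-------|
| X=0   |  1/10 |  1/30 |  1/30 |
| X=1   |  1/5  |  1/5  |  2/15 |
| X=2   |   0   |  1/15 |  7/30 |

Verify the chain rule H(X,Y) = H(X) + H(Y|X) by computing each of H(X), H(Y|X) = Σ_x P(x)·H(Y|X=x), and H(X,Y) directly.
H(X) = 1.4356 bits, H(Y|X) = 1.2904 bits, H(X,Y) = 2.7260 bits

Marginal of X (row sums):
  P(X=0) = 1/10 + 1/30 + 1/30 = 1/6
  P(X=1) = 1/5 + 1/5 + 2/15 = 8/15
  P(X=2) = 0 + 1/15 + 7/30 = 3/10
H(X) = -[(1/6)·log₂(1/6) + (8/15)·log₂(8/15) + (3/10)·log₂(3/10)]
  = 0.43083 + 0.48367 + 0.52109 = 1.4356 bits

H(Y|X) = Σ_x P(x)·H(Y|X=x):
  X=0: P(X=0) = 1/6, P(Y|X=0) = (3/5, 1/5, 1/5) → H(Y|X=0) = 1.37095
  X=1: P(X=1) = 8/15, P(Y|X=1) = (3/8, 3/8, 1/4) → H(Y|X=1) = 1.56128
  X=2: P(X=2) = 3/10, P(Y|X=2) = (0, 2/9, 7/9) → H(Y|X=2) = 0.76420
H(Y|X) = (1/6)·1.37095 + (8/15)·1.56128 + (3/10)·0.76420 = 1.2904 bits

H(X,Y) = -Σ_{x,y} P(x,y) log₂ P(x,y). Per-cell terms -P(x,y)·log₂P(x,y):
  X=0: 0.33219, 0.16356, 0.16356
  X=1: 0.46439, 0.46439, 0.38759
  X=2: 0.00000, 0.26046, 0.48989
  (cells with P = 0 contribute 0)
Sum of the 9 terms: H(X,Y) = 2.7260 bits

Chain rule check:
  H(X) + H(Y|X) = 1.4356 + 1.2904 = 2.7260 bits
  H(X,Y) = 2.7260 bits
✓ Chain rule verified.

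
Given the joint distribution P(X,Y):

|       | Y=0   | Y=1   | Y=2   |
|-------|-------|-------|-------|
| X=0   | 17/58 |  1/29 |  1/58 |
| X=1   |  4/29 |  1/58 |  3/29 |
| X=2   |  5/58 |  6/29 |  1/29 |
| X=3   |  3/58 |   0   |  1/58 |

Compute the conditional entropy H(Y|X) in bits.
1.0581 bits

H(Y|X) = H(X,Y) - H(X)

H(X,Y) = -Σ_{x,y} P(x,y) log₂ P(x,y). Per-cell terms -P(x,y)·log₂P(x,y):
  X=0: 0.51894, 0.16752, 0.10100
  X=1: 0.39420, 0.10100, 0.33859
  X=2: 0.30483, 0.47028, 0.16752
  X=3: 0.22102, 0.00000, 0.10100
  (cells with P = 0 contribute 0)
Sum of the 12 terms: H(X,Y) = 2.8859 bits

Marginal of X (row sums):
  P(X=0) = 17/58 + 1/29 + 1/58 = 10/29
  P(X=1) = 4/29 + 1/58 + 3/29 = 15/58
  P(X=2) = 5/58 + 6/29 + 1/29 = 19/58
  P(X=3) = 3/58 + 0 + 1/58 = 2/29
H(X) = -[(10/29)·log₂(10/29) + (15/58)·log₂(15/58) + (19/58)·log₂(19/58) + (2/29)·log₂(2/29)]
  = 0.52967 + 0.50459 + 0.52743 + 0.26607 = 1.8278 bits

H(Y|X) = H(X,Y) - H(X) = 2.8859 - 1.8278 = 1.0581 bits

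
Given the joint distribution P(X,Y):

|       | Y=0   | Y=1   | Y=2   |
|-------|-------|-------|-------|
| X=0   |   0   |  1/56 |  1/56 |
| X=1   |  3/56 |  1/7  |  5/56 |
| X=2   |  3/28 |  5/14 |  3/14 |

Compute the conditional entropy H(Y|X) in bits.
1.4302 bits

H(Y|X) = H(X,Y) - H(X)

H(X,Y) = -Σ_{x,y} P(x,y) log₂ P(x,y). Per-cell terms -P(x,y)·log₂P(x,y):
  X=0: 0.00000, 0.10370, 0.10370
  X=1: 0.22620, 0.40105, 0.31120
  X=2: 0.34526, 0.53051, 0.47623
  (cells with P = 0 contribute 0)
Sum of the 9 terms: H(X,Y) = 2.49785 bits

Marginal of X (row sums):
  P(X=0) = 0 + 1/56 + 1/56 = 1/28
  P(X=1) = 3/56 + 1/7 + 5/56 = 2/7
  P(X=2) = 3/28 + 5/14 + 3/14 = 19/28
H(X) = -[(1/28)·log₂(1/28) + (2/7)·log₂(2/7) + (19/28)·log₂(19/28)]
  = 0.17169 + 0.51639 + 0.37961 = 1.06769 bits

H(Y|X) = H(X,Y) - H(X) = 2.49785 - 1.06769 = 1.4302 bits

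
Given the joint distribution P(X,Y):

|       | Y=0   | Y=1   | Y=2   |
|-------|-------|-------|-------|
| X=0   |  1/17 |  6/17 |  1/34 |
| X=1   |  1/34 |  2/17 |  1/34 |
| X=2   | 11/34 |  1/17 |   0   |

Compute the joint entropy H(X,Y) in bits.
2.3500 bits

H(X,Y) = -Σ_{x,y} P(x,y) log₂ P(x,y). Per-cell terms -P(x,y)·log₂P(x,y):
  X=0: 0.24044, 0.53029, 0.14963
  X=1: 0.14963, 0.36323, 0.14963
  X=2: 0.52672, 0.24044, 0.00000
  (cells with P = 0 contribute 0)
Sum of the 9 terms: H(X,Y) = 2.3500 bits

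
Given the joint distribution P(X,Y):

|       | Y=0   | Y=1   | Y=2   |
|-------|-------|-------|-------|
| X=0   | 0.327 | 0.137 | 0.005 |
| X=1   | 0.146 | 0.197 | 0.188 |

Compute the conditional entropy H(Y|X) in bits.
1.2815 bits

H(Y|X) = H(X,Y) - H(X)

H(X,Y) = -Σ_{x,y} P(x,y) log₂ P(x,y). Per-cell terms -P(x,y)·log₂P(x,y):
  X=0: 0.5273, 0.3929, 0.0382
  X=1: 0.4053, 0.4617, 0.4533
Sum of the 6 terms: H(X,Y) = 2.2787 bits

Marginal of X (row sums):
  P(X=0) = 0.327 + 0.137 + 0.005 = 0.469
  P(X=1) = 0.146 + 0.197 + 0.188 = 0.531
H(X) = -[0.469·log₂(0.469) + 0.531·log₂(0.531)]
  = 0.5123 + 0.4849 = 0.9972 bits

H(Y|X) = H(X,Y) - H(X) = 2.2787 - 0.9972 = 1.2815 bits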